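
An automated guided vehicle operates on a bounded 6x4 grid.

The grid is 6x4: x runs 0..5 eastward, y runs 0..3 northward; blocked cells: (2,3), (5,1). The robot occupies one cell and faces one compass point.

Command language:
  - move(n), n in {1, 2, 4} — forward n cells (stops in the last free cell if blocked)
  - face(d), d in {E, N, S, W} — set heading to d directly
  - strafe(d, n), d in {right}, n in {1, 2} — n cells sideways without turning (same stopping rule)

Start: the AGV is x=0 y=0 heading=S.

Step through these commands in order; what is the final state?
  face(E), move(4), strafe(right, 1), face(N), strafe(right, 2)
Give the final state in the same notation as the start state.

initial: x=0 y=0 heading=S
1. face(E) → x=0 y=0 heading=E
2. move(4) → x=4 y=0 heading=E
3. strafe(right, 1) → x=4 y=0 heading=E
4. face(N) → x=4 y=0 heading=N
5. strafe(right, 2) → x=5 y=0 heading=N

x=5 y=0 heading=N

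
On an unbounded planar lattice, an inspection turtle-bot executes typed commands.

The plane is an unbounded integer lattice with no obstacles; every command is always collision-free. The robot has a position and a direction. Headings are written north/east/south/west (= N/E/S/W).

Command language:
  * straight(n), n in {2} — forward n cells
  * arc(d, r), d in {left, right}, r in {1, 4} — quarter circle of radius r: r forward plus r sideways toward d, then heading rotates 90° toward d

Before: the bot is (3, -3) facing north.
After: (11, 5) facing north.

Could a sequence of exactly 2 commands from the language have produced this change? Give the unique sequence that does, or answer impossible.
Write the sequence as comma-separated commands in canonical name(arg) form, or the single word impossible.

arc(right, 4), arc(left, 4)

key: running arc(left, 4) before arc(right, 4) would end elsewhere — order is forced
begin: (3, -3) facing north
step 1 (arc(right, 4)): (7, 1) facing east
step 2 (arc(left, 4)): (11, 5) facing north
all 25 alternatives checked — unique.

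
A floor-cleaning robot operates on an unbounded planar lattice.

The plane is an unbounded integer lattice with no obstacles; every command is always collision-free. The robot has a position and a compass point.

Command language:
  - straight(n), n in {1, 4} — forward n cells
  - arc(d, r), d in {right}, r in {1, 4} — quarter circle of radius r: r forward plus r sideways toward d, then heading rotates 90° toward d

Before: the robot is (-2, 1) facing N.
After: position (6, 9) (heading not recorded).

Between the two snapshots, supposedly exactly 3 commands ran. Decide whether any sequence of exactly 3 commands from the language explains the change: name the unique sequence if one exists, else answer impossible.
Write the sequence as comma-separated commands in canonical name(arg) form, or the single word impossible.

straight(4), arc(right, 4), straight(4)

initial: (-2, 1) facing N
1. straight(4) → (-2, 5) facing N
2. arc(right, 4) → (2, 9) facing E
3. straight(4) → (6, 9) facing E
uniquely the one of 64 3-step routes that fits.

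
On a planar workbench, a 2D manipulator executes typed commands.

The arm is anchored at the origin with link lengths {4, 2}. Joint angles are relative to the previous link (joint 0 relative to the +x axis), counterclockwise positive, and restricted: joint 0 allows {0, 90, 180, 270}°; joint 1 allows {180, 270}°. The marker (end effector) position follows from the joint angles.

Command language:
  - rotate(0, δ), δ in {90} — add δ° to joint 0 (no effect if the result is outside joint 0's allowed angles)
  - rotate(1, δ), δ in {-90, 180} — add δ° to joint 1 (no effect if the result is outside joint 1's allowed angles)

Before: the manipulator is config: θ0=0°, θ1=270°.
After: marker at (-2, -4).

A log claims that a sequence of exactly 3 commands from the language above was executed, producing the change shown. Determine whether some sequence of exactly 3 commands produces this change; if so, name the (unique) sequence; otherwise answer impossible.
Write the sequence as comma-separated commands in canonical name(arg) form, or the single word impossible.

rotate(0, 90), rotate(0, 90), rotate(0, 90)

start: config: θ0=0°, θ1=270°
t=1 rotate(0, 90) ⇒ config: θ0=90°, θ1=270°
t=2 rotate(0, 90) ⇒ config: θ0=180°, θ1=270°
t=3 rotate(0, 90) ⇒ config: θ0=270°, θ1=270°
no rival 3-sequence matches.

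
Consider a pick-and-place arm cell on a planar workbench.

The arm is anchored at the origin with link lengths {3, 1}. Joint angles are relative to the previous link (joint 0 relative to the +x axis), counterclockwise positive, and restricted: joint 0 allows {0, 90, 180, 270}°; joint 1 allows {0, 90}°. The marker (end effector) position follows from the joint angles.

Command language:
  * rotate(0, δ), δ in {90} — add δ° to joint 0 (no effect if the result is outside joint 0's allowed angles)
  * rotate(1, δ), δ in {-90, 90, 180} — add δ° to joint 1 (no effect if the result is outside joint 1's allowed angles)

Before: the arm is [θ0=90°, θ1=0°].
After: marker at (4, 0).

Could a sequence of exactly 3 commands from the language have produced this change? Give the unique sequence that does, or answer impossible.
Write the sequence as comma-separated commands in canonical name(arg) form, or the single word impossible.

rotate(0, 90), rotate(0, 90), rotate(0, 90)

start: [θ0=90°, θ1=0°]
step 1 (rotate(0, 90)): [θ0=180°, θ1=0°]
step 2 (rotate(0, 90)): [θ0=270°, θ1=0°]
step 3 (rotate(0, 90)): [θ0=0°, θ1=0°]
no rival 3-sequence matches.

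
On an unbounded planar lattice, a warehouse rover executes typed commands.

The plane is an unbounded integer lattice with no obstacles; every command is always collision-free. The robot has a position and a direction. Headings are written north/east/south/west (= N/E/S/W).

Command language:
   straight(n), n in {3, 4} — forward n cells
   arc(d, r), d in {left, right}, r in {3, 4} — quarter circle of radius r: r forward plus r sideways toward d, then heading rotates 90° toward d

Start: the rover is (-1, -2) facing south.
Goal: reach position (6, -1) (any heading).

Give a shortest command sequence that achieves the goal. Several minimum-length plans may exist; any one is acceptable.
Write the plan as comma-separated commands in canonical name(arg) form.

begin: (-1, -2) facing south
[1] after arc(left, 3): (2, -5) facing east
[2] after arc(left, 4): (6, -1) facing north
minimal: 2 command(s), checked below 2.

arc(left, 3), arc(left, 4)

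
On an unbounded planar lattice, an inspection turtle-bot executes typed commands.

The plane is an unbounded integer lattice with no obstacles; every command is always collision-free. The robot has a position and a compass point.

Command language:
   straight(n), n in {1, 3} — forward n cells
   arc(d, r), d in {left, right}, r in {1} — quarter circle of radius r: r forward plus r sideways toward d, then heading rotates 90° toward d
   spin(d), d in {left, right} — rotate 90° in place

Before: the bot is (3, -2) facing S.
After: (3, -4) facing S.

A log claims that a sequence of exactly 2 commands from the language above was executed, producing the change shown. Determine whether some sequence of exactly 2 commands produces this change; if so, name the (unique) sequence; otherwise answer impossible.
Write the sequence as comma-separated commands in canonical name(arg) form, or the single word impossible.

key: still facing S at the end — nothing in the sequence rotates
start: (3, -2) facing S
t=1 straight(1) ⇒ (3, -3) facing S
t=2 straight(1) ⇒ (3, -4) facing S
no other 2-command option fits: unique.

straight(1), straight(1)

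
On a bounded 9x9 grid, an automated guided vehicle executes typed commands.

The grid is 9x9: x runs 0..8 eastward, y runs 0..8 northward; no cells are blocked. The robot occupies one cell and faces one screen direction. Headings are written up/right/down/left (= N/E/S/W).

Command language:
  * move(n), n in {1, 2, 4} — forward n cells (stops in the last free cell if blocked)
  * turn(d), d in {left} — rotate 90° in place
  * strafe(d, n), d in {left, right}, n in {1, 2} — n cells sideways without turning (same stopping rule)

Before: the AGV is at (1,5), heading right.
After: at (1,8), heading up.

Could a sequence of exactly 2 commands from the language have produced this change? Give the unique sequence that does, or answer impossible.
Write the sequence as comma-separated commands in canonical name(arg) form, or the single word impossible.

turn(left), move(4)

key: move(4) runs into the grid edge before its full distance
from: at (1,5), heading right
t=1 turn(left) ⇒ at (1,5), heading up
t=2 move(4) ⇒ at (1,8), heading up
all 64 alternatives checked — unique.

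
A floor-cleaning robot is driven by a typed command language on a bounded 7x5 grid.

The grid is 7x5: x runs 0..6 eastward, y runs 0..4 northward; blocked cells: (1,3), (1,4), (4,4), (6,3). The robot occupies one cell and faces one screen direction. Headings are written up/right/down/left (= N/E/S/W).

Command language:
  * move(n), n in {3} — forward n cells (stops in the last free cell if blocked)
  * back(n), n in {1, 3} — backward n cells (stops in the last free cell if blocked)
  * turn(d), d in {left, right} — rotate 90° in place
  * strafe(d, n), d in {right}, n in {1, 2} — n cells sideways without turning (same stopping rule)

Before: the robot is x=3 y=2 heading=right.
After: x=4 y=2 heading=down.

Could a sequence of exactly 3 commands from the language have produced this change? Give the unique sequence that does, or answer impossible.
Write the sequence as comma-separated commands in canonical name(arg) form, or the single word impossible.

move(3), turn(right), strafe(right, 2)

key: order matters: swapping move(3) and strafe(right, 2) lands elsewhere
initial: x=3 y=2 heading=right
t=1 move(3) ⇒ x=6 y=2 heading=right
t=2 turn(right) ⇒ x=6 y=2 heading=down
t=3 strafe(right, 2) ⇒ x=4 y=2 heading=down
no other 3-command option fits: unique.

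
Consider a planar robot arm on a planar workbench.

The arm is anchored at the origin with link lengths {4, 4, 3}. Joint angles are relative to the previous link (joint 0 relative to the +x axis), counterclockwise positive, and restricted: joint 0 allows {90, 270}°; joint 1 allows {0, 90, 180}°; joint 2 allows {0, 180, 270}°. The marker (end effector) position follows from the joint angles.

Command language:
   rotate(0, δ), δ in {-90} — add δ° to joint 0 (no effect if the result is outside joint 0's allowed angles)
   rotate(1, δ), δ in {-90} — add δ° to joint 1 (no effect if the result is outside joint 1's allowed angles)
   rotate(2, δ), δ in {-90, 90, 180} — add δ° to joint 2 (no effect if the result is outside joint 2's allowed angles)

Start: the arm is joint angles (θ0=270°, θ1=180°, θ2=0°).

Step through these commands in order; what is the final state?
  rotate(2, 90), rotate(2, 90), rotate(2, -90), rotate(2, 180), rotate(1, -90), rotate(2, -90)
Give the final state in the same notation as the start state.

t0: joint angles (θ0=270°, θ1=180°, θ2=0°)
[1] after rotate(2, 90): joint angles (θ0=270°, θ1=180°, θ2=0°)
[2] after rotate(2, 90): joint angles (θ0=270°, θ1=180°, θ2=0°)
[3] after rotate(2, -90): joint angles (θ0=270°, θ1=180°, θ2=270°)
[4] after rotate(2, 180): joint angles (θ0=270°, θ1=180°, θ2=270°)
[5] after rotate(1, -90): joint angles (θ0=270°, θ1=90°, θ2=270°)
[6] after rotate(2, -90): joint angles (θ0=270°, θ1=90°, θ2=180°)

joint angles (θ0=270°, θ1=90°, θ2=180°)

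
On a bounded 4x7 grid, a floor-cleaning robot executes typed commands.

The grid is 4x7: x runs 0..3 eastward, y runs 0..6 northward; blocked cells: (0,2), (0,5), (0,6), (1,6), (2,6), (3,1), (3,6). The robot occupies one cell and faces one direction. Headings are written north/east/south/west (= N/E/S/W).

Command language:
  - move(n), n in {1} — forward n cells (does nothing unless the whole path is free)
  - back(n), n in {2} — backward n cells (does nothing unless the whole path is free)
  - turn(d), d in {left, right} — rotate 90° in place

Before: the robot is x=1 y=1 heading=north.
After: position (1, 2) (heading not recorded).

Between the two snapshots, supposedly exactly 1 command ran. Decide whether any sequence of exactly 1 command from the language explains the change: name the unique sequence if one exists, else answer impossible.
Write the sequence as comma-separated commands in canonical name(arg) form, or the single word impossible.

initial: x=1 y=1 heading=north
step 1 (move(1)): x=1 y=2 heading=north
no rival 1-sequence matches.

move(1)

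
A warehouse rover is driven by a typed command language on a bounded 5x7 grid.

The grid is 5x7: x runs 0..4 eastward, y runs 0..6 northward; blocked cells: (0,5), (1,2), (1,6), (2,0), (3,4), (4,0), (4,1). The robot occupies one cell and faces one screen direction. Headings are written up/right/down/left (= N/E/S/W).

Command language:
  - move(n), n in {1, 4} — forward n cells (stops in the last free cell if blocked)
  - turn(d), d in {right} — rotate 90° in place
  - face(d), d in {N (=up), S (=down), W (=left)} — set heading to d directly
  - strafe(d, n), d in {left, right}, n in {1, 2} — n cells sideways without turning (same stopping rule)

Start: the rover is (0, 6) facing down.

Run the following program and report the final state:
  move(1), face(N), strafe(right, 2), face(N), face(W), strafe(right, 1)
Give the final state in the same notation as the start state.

initial: (0, 6) facing down
1. move(1) → (0, 6) facing down
2. face(N) → (0, 6) facing up
3. strafe(right, 2) → (0, 6) facing up
4. face(N) → (0, 6) facing up
5. face(W) → (0, 6) facing left
6. strafe(right, 1) → (0, 6) facing left

(0, 6) facing left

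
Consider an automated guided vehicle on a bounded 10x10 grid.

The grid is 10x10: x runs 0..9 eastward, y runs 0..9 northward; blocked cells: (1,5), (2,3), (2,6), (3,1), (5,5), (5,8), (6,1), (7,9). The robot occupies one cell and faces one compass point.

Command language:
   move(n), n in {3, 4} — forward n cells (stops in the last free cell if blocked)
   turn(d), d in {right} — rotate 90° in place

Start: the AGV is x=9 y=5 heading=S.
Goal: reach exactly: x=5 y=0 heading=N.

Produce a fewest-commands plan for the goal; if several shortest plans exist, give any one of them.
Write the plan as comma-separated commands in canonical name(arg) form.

begin: x=9 y=5 heading=S
step 1 (move(3)): x=9 y=2 heading=S
step 2 (move(3)): x=9 y=0 heading=S
step 3 (turn(right)): x=9 y=0 heading=W
step 4 (move(4)): x=5 y=0 heading=W
step 5 (turn(right)): x=5 y=0 heading=N
no 4-step plan works, so 5 is optimal.

move(3), move(3), turn(right), move(4), turn(right)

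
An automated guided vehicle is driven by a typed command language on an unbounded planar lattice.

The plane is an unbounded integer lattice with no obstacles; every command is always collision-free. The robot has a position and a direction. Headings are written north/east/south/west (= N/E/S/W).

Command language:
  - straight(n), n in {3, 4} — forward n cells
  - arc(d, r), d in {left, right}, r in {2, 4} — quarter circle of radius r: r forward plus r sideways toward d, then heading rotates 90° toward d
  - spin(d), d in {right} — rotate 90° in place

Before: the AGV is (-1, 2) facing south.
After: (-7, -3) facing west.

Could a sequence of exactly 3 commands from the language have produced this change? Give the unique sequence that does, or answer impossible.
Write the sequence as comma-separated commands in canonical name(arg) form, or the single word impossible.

key: position moved to (-7,-3) AND the heading swung to W — translation plus rotation needed
start: (-1, 2) facing south
[1] after straight(3): (-1, -1) facing south
[2] after arc(right, 2): (-3, -3) facing west
[3] after straight(4): (-7, -3) facing west
no rival 3-sequence matches.

straight(3), arc(right, 2), straight(4)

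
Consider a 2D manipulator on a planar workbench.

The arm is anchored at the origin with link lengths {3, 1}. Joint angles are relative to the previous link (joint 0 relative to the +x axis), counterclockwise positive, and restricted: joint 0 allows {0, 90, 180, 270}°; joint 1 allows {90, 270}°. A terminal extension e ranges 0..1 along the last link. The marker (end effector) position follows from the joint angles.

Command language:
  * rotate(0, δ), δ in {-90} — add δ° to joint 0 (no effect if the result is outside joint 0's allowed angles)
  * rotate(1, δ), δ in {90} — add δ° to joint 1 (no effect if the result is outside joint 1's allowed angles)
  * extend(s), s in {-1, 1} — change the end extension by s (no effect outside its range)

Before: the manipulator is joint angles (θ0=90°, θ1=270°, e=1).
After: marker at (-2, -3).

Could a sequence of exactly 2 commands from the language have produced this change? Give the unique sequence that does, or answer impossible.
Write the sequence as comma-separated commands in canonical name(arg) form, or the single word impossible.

rotate(0, -90), rotate(0, -90)

start: joint angles (θ0=90°, θ1=270°, e=1)
[1] after rotate(0, -90): joint angles (θ0=0°, θ1=270°, e=1)
[2] after rotate(0, -90): joint angles (θ0=270°, θ1=270°, e=1)
no rival 2-sequence matches.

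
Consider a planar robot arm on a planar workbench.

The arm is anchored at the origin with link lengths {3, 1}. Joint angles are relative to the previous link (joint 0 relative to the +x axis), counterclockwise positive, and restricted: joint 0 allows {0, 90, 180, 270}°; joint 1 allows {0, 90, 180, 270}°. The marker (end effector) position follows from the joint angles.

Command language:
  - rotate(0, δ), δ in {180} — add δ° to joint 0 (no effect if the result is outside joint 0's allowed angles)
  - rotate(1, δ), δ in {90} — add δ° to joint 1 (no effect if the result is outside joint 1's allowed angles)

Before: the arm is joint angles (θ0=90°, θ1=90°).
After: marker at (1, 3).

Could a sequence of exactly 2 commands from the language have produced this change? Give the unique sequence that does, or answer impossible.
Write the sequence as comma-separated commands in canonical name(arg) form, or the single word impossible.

rotate(1, 90), rotate(1, 90)

t0: joint angles (θ0=90°, θ1=90°)
step 1 (rotate(1, 90)): joint angles (θ0=90°, θ1=180°)
step 2 (rotate(1, 90)): joint angles (θ0=90°, θ1=270°)
uniquely the one of 4 2-step routes that fits.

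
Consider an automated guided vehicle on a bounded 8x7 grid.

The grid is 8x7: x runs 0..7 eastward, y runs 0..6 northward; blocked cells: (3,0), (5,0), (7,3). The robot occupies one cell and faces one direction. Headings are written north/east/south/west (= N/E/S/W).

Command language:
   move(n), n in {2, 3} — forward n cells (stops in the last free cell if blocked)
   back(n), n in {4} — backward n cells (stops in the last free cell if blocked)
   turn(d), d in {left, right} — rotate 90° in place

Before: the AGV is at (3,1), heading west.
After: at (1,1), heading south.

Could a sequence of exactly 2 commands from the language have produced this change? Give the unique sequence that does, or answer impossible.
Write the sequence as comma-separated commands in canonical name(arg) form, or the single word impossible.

move(2), turn(left)

key: cell and facing (now S) both changed — the 2 commands mix motion and turning
begin: at (3,1), heading west
[1] after move(2): at (1,1), heading west
[2] after turn(left): at (1,1), heading south
uniquely the one of 25 2-step routes that fits.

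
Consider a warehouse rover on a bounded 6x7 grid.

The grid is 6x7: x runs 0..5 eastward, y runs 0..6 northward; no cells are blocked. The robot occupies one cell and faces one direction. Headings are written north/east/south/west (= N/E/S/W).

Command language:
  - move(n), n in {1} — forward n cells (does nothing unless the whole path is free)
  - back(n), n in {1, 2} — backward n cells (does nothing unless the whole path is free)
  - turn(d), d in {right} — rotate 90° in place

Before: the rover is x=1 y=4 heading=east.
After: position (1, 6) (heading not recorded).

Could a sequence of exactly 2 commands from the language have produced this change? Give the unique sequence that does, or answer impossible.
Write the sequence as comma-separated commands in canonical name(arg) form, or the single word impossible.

key: order matters: swapping turn(right) and back(2) lands elsewhere
begin: x=1 y=4 heading=east
t=1 turn(right) ⇒ x=1 y=4 heading=south
t=2 back(2) ⇒ x=1 y=6 heading=south
uniquely the one of 16 2-step routes that fits.

turn(right), back(2)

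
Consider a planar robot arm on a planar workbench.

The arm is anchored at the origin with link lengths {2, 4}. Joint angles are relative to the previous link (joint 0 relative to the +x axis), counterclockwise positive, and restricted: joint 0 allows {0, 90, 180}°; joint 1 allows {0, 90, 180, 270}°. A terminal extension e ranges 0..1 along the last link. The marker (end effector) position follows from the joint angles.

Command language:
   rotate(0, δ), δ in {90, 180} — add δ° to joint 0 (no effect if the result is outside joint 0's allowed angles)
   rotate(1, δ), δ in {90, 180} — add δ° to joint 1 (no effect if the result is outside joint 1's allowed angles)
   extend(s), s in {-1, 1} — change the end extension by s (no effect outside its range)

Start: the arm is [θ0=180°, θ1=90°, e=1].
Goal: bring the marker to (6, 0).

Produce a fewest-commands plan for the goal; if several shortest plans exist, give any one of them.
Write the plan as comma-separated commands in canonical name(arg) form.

initial: [θ0=180°, θ1=90°, e=1]
[1] after rotate(0, 180): [θ0=0°, θ1=90°, e=1]
[2] after rotate(1, 90): [θ0=0°, θ1=180°, e=1]
[3] after extend(-1): [θ0=0°, θ1=180°, e=0]
[4] after rotate(1, 180): [θ0=0°, θ1=0°, e=0]
minimal: 4 command(s), checked below 4.

rotate(0, 180), rotate(1, 90), extend(-1), rotate(1, 180)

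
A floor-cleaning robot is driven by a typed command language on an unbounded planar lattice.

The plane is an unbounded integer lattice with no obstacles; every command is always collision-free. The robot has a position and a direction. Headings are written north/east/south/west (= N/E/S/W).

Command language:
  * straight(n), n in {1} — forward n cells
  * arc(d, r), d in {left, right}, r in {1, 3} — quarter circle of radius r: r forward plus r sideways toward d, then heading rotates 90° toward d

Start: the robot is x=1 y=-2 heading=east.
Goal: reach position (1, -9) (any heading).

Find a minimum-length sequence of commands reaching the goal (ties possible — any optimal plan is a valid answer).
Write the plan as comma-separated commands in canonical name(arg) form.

t0: x=1 y=-2 heading=east
t=1 arc(right, 3) ⇒ x=4 y=-5 heading=south
t=2 straight(1) ⇒ x=4 y=-6 heading=south
t=3 arc(right, 3) ⇒ x=1 y=-9 heading=west
no 2-step plan works, so 3 is optimal.

arc(right, 3), straight(1), arc(right, 3)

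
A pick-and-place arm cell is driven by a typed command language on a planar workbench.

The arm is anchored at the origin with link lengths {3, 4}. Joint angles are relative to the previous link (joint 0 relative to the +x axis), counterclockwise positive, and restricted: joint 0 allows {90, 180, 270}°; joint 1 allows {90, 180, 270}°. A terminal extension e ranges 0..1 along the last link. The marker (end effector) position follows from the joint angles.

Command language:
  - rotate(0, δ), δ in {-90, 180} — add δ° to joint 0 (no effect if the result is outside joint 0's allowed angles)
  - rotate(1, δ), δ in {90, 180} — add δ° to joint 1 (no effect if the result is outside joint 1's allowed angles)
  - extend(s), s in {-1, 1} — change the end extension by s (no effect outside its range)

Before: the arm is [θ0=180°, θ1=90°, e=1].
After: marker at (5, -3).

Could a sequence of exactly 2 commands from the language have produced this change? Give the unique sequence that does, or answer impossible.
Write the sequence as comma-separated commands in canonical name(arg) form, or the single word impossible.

key: order matters: swapping rotate(0, -90) and rotate(0, 180) lands elsewhere
t0: [θ0=180°, θ1=90°, e=1]
t=1 rotate(0, -90) ⇒ [θ0=90°, θ1=90°, e=1]
t=2 rotate(0, 180) ⇒ [θ0=270°, θ1=90°, e=1]
all 36 alternatives checked — unique.

rotate(0, -90), rotate(0, 180)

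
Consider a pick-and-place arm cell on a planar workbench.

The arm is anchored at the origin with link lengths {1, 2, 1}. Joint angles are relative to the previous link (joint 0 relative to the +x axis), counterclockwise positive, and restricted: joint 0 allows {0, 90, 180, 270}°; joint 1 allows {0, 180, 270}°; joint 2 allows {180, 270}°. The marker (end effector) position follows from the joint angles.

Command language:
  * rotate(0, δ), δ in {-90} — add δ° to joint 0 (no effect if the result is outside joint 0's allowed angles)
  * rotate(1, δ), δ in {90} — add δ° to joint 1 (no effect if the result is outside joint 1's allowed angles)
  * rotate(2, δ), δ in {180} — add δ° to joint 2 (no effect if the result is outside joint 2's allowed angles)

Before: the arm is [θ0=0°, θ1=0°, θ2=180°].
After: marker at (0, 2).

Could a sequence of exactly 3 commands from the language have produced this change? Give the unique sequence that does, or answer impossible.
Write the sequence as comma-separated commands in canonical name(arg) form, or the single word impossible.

rotate(0, -90), rotate(0, -90), rotate(0, -90)

start: [θ0=0°, θ1=0°, θ2=180°]
step 1 (rotate(0, -90)): [θ0=270°, θ1=0°, θ2=180°]
step 2 (rotate(0, -90)): [θ0=180°, θ1=0°, θ2=180°]
step 3 (rotate(0, -90)): [θ0=90°, θ1=0°, θ2=180°]
no other 3-command option fits: unique.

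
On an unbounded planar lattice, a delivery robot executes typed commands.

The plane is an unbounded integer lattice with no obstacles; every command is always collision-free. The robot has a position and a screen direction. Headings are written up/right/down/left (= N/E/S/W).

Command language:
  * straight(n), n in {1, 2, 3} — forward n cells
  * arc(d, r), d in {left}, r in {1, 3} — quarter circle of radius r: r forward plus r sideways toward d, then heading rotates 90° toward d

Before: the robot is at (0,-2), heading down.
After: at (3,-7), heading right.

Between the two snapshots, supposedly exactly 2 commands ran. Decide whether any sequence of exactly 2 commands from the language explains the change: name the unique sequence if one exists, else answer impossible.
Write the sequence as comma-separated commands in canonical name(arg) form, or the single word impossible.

straight(2), arc(left, 3)

key: cell and facing (now E) both changed — the 2 commands mix motion and turning
start: at (0,-2), heading down
t=1 straight(2) ⇒ at (0,-4), heading down
t=2 arc(left, 3) ⇒ at (3,-7), heading right
no other 2-command option fits: unique.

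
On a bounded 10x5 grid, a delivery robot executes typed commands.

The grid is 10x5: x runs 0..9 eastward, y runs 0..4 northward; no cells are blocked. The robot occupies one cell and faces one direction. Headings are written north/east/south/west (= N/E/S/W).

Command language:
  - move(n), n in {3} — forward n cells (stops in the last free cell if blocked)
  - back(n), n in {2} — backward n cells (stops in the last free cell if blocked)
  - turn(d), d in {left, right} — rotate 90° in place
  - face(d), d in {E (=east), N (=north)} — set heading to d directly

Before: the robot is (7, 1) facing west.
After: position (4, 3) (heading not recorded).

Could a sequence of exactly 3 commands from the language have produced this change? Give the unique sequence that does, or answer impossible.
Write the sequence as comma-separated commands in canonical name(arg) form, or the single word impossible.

move(3), turn(left), back(2)

key: running back(2) before move(3) would end elsewhere — order is forced
initial: (7, 1) facing west
1. move(3) → (4, 1) facing west
2. turn(left) → (4, 1) facing south
3. back(2) → (4, 3) facing south
all 216 alternatives checked — unique.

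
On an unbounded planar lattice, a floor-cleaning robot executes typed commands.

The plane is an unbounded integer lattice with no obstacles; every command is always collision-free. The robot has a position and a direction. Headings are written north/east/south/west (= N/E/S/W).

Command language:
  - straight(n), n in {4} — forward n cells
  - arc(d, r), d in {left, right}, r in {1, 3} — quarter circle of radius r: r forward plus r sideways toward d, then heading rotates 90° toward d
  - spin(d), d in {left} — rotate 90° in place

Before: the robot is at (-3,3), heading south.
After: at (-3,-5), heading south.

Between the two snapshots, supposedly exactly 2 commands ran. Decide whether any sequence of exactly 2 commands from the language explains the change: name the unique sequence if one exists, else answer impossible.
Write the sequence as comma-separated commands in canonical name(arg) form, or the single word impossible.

straight(4), straight(4)

key: still facing S at the end — nothing in the sequence rotates
initial: at (-3,3), heading south
1. straight(4) → at (-3,-1), heading south
2. straight(4) → at (-3,-5), heading south
no other 2-command option fits: unique.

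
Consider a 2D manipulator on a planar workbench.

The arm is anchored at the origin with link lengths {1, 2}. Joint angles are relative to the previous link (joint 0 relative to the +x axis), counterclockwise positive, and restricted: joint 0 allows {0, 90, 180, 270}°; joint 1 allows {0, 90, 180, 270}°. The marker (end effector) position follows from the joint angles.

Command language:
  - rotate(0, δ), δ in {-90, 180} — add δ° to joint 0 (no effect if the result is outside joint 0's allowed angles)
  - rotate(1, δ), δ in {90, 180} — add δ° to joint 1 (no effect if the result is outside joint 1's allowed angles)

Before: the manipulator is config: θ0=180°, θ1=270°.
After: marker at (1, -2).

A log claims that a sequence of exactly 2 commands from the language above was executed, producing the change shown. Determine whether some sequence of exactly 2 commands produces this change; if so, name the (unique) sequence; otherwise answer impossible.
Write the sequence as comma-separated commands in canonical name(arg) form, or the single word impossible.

rotate(0, -90), rotate(0, -90)

start: config: θ0=180°, θ1=270°
t=1 rotate(0, -90) ⇒ config: θ0=90°, θ1=270°
t=2 rotate(0, -90) ⇒ config: θ0=0°, θ1=270°
uniquely the one of 16 2-step routes that fits.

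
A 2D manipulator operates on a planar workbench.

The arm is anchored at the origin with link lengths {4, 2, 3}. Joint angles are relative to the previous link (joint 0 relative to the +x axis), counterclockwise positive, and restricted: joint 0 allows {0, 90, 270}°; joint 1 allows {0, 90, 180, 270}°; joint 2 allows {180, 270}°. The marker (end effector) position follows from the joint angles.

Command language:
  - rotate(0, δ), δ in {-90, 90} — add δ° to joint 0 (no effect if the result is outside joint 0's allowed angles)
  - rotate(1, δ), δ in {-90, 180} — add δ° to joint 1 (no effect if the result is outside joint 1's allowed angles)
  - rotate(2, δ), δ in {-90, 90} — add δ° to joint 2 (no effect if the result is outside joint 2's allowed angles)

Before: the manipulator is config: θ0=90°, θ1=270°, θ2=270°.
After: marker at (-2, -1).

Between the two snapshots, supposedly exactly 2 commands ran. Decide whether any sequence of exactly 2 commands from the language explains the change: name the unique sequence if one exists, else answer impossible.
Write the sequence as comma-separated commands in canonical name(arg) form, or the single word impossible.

start: config: θ0=90°, θ1=270°, θ2=270°
step 1 (rotate(0, -90)): config: θ0=0°, θ1=270°, θ2=270°
step 2 (rotate(0, -90)): config: θ0=270°, θ1=270°, θ2=270°
uniquely the one of 36 2-step routes that fits.

rotate(0, -90), rotate(0, -90)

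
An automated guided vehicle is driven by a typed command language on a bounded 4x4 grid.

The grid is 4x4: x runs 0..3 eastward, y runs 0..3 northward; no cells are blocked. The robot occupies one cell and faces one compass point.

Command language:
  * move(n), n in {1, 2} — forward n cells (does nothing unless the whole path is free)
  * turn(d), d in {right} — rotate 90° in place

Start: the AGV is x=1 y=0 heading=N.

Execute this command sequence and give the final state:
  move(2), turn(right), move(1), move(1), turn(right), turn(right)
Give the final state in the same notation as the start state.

x=3 y=2 heading=W

from: x=1 y=0 heading=N
step 1 (move(2)): x=1 y=2 heading=N
step 2 (turn(right)): x=1 y=2 heading=E
step 3 (move(1)): x=2 y=2 heading=E
step 4 (move(1)): x=3 y=2 heading=E
step 5 (turn(right)): x=3 y=2 heading=S
step 6 (turn(right)): x=3 y=2 heading=W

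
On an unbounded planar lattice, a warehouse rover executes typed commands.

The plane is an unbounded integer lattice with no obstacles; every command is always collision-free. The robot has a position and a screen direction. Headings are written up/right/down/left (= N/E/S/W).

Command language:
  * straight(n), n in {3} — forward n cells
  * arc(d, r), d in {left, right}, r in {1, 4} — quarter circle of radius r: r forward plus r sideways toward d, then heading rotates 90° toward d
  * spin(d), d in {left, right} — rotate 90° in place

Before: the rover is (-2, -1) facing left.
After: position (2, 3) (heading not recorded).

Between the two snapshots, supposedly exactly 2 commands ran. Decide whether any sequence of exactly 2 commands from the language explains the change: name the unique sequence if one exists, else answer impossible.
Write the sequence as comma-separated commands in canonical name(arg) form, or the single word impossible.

key: running arc(right, 4) before spin(right) would end elsewhere — order is forced
t0: (-2, -1) facing left
step 1 (spin(right)): (-2, -1) facing up
step 2 (arc(right, 4)): (2, 3) facing right
uniquely the one of 49 2-step routes that fits.

spin(right), arc(right, 4)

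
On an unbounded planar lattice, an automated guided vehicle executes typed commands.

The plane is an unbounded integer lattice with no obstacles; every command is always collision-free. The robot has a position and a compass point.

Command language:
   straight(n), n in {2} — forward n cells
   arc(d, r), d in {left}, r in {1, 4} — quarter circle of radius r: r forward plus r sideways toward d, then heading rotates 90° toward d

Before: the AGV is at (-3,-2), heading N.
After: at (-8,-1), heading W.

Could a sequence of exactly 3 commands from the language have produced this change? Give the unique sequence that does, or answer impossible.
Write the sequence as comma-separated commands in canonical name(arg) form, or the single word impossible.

key: position moved to (-8,-1) AND the heading swung to W — translation plus rotation needed
t0: at (-3,-2), heading N
1. arc(left, 1) → at (-4,-1), heading W
2. straight(2) → at (-6,-1), heading W
3. straight(2) → at (-8,-1), heading W
all 27 alternatives checked — unique.

arc(left, 1), straight(2), straight(2)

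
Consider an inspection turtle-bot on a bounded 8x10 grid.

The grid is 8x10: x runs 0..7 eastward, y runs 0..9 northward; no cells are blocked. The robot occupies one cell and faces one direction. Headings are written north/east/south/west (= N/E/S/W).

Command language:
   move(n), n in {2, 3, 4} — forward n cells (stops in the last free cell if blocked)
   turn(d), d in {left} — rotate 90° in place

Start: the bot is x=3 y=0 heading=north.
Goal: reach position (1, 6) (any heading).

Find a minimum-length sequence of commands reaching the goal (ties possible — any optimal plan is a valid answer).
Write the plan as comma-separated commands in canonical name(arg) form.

move(4), move(2), turn(left), move(2)

begin: x=3 y=0 heading=north
1. move(4) → x=3 y=4 heading=north
2. move(2) → x=3 y=6 heading=north
3. turn(left) → x=3 y=6 heading=west
4. move(2) → x=1 y=6 heading=west
no 3-step plan works, so 4 is optimal.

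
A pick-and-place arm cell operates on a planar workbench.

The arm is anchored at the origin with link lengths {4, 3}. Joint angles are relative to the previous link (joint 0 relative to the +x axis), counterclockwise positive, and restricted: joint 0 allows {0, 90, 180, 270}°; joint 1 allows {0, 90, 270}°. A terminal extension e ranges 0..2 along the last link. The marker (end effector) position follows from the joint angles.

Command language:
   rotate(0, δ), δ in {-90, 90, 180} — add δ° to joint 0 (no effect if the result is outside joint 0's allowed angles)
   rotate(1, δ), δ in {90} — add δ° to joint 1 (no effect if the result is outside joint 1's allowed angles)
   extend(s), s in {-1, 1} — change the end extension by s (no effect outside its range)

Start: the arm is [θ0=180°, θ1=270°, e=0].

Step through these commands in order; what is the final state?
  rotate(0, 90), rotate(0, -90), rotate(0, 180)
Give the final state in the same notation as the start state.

t0: [θ0=180°, θ1=270°, e=0]
1. rotate(0, 90) → [θ0=270°, θ1=270°, e=0]
2. rotate(0, -90) → [θ0=180°, θ1=270°, e=0]
3. rotate(0, 180) → [θ0=0°, θ1=270°, e=0]

[θ0=0°, θ1=270°, e=0]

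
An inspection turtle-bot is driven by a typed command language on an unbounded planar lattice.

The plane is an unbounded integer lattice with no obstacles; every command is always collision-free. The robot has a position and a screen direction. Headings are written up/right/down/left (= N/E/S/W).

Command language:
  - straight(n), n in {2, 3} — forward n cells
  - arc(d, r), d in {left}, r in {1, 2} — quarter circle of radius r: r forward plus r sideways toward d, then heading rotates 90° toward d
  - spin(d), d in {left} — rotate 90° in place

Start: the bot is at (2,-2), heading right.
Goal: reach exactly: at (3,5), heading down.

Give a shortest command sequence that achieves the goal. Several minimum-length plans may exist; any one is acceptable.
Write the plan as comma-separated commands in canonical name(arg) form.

arc(left, 2), straight(2), straight(2), arc(left, 1), spin(left)

begin: at (2,-2), heading right
[1] after arc(left, 2): at (4,0), heading up
[2] after straight(2): at (4,2), heading up
[3] after straight(2): at (4,4), heading up
[4] after arc(left, 1): at (3,5), heading left
[5] after spin(left): at (3,5), heading down
shorter routes all fall short; 5 is best.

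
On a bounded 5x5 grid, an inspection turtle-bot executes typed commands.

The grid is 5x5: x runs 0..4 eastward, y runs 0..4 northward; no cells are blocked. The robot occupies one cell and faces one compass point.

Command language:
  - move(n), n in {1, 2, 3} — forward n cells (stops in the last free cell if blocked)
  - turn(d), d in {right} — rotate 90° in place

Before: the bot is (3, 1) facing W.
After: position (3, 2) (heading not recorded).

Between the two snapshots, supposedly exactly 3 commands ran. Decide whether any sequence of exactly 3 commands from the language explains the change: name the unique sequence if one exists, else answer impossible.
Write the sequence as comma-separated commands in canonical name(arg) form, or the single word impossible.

begin: (3, 1) facing W
step 1 (turn(right)): (3, 1) facing N
step 2 (move(1)): (3, 2) facing N
step 3 (turn(right)): (3, 2) facing E
no rival 3-sequence matches.

turn(right), move(1), turn(right)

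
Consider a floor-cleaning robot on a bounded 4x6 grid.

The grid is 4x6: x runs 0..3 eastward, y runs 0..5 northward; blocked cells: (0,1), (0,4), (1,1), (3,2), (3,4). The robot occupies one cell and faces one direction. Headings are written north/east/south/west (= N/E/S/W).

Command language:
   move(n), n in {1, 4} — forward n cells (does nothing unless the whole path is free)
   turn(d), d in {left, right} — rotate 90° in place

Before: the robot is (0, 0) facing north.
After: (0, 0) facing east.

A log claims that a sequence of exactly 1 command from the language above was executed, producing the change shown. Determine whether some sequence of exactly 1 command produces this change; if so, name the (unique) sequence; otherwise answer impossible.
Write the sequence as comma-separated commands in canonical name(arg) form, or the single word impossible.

turn(right)

key: (0,0) unchanged — the single command moves nothing
start: (0, 0) facing north
t=1 turn(right) ⇒ (0, 0) facing east
no other 1-command option fits: unique.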